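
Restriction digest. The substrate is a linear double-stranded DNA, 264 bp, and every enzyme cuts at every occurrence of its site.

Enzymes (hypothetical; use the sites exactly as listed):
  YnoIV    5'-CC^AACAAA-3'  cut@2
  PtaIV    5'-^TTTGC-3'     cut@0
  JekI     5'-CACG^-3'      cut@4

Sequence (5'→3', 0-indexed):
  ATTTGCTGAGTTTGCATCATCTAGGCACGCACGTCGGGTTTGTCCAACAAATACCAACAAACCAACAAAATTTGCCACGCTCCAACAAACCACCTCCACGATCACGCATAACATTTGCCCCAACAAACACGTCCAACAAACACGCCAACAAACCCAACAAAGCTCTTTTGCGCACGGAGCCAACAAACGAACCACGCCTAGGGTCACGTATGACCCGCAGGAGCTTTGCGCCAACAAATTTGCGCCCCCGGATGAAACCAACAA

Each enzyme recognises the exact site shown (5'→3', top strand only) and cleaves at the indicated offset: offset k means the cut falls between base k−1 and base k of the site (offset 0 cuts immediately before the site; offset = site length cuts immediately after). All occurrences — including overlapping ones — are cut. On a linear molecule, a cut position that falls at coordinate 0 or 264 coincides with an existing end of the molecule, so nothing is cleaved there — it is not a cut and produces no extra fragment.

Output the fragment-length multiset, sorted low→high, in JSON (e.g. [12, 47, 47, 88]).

Per-enzyme occurrences:
  YnoIV (CCAACAAA, off=2): starts [43, 53, 61, 81, 119, 132, 144, 153, 179, 230] → cuts [45, 55, 63, 83, 121, 134, 146, 155, 181, 232]
  PtaIV (TTTGC, off=0): starts [1, 10, 70, 113, 166, 224, 238] → cuts [1, 10, 70, 113, 166, 224, 238]
  JekI (CACG, off=4): starts [25, 29, 75, 96, 102, 127, 140, 172, 192, 204] → cuts [29, 33, 79, 100, 106, 131, 144, 176, 196, 208]

All cut coordinates (distinct, sorted): [1, 10, 29, 33, 45, 55, 63, 70, 79, 83, 100, 106, 113, 121, 131, 134, 144, 146, 155, 166, 176, 181, 196, 208, 224, 232, 238]

Fragment lengths:
  [0,1): 1 bp
  [1,10): 9 bp
  [10,29): 19 bp
  [29,33): 4 bp
  [33,45): 12 bp
  [45,55): 10 bp
  [55,63): 8 bp
  [63,70): 7 bp
  [70,79): 9 bp
  [79,83): 4 bp
  [83,100): 17 bp
  [100,106): 6 bp
  [106,113): 7 bp
  [113,121): 8 bp
  [121,131): 10 bp
  [131,134): 3 bp
  [134,144): 10 bp
  [144,146): 2 bp
  [146,155): 9 bp
  [155,166): 11 bp
  [166,176): 10 bp
  [176,181): 5 bp
  [181,196): 15 bp
  [196,208): 12 bp
  [208,224): 16 bp
  [224,232): 8 bp
  [232,238): 6 bp
  [238,264): 26 bp

[1,2,3,4,4,5,6,6,7,7,8,8,8,9,9,9,10,10,10,10,11,12,12,15,16,17,19,26]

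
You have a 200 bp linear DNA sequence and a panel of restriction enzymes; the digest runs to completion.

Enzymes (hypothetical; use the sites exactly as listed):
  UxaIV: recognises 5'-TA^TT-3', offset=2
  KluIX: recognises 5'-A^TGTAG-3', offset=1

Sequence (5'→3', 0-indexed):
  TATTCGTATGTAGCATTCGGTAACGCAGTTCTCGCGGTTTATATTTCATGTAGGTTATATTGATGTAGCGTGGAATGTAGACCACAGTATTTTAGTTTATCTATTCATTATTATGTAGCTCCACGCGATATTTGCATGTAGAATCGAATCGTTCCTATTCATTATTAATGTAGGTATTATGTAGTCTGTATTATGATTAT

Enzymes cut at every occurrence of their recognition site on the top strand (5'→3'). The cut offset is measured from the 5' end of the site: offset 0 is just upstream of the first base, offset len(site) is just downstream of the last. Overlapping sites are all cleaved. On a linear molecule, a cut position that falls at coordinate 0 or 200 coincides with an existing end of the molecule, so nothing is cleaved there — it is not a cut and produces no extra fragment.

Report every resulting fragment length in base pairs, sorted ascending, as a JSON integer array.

Scan for sites:
  UxaIV (TATT, off=2): starts [0, 41, 57, 87, 101, 108, 128, 155, 162, 174, 188] → cuts [2, 43, 59, 89, 103, 110, 130, 157, 164, 176, 190]
  KluIX (ATGTAG, off=1): starts [7, 47, 62, 74, 112, 135, 167, 178] → cuts [8, 48, 63, 75, 113, 136, 168, 179]

Pooled cuts: [2, 8, 43, 48, 59, 63, 75, 89, 103, 110, 113, 130, 136, 157, 164, 168, 176, 179, 190]

Fragment lengths:
  [0,2): 2 bp
  [2,8): 6 bp
  [8,43): 35 bp
  [43,48): 5 bp
  [48,59): 11 bp
  [59,63): 4 bp
  [63,75): 12 bp
  [75,89): 14 bp
  [89,103): 14 bp
  [103,110): 7 bp
  [110,113): 3 bp
  [113,130): 17 bp
  [130,136): 6 bp
  [136,157): 21 bp
  [157,164): 7 bp
  [164,168): 4 bp
  [168,176): 8 bp
  [176,179): 3 bp
  [179,190): 11 bp
  [190,200): 10 bp

[2,3,3,4,4,5,6,6,7,7,8,10,11,11,12,14,14,17,21,35]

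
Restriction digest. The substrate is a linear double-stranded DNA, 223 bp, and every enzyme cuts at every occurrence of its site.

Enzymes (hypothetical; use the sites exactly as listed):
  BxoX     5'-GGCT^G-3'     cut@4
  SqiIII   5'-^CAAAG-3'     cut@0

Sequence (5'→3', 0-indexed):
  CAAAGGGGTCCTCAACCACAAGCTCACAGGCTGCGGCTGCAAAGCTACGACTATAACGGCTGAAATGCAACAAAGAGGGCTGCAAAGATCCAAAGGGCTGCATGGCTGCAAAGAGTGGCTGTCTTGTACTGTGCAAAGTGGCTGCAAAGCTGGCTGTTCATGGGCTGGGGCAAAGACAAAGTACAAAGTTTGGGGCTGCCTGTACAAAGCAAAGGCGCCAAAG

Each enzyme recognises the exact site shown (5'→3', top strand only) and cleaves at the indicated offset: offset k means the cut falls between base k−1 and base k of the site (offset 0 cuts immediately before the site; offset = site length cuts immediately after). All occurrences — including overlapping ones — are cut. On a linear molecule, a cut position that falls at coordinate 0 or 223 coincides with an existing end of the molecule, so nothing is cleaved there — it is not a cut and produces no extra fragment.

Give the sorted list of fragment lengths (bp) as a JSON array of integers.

[1,1,1,1,4,5,5,6,6,7,7,8,8,9,9,9,10,11,11,11,12,13,14,22,32]

Site scan:
  BxoX (GGCTG, off=4): starts [28, 34, 57, 77, 95, 103, 116, 139, 151, 162, 193] → cuts [32, 38, 61, 81, 99, 107, 120, 143, 155, 166, 197]
  SqiIII (CAAAG, off=0): starts [0, 39, 70, 82, 90, 108, 133, 144, 170, 176, 183, 204, 209, 218] → cuts [39, 70, 82, 90, 108, 133, 144, 170, 176, 183, 204, 209, 218] (position 0 is a terminus of the linear molecule — no cut)

All cut coordinates (distinct, sorted): [32, 38, 39, 61, 70, 81, 82, 90, 99, 107, 108, 120, 133, 143, 144, 155, 166, 170, 176, 183, 197, 204, 209, 218]

Fragments:
  [0,32): 32 bp
  [32,38): 6 bp
  [38,39): 1 bp
  [39,61): 22 bp
  [61,70): 9 bp
  [70,81): 11 bp
  [81,82): 1 bp
  [82,90): 8 bp
  [90,99): 9 bp
  [99,107): 8 bp
  [107,108): 1 bp
  [108,120): 12 bp
  [120,133): 13 bp
  [133,143): 10 bp
  [143,144): 1 bp
  [144,155): 11 bp
  [155,166): 11 bp
  [166,170): 4 bp
  [170,176): 6 bp
  [176,183): 7 bp
  [183,197): 14 bp
  [197,204): 7 bp
  [204,209): 5 bp
  [209,218): 9 bp
  [218,223): 5 bp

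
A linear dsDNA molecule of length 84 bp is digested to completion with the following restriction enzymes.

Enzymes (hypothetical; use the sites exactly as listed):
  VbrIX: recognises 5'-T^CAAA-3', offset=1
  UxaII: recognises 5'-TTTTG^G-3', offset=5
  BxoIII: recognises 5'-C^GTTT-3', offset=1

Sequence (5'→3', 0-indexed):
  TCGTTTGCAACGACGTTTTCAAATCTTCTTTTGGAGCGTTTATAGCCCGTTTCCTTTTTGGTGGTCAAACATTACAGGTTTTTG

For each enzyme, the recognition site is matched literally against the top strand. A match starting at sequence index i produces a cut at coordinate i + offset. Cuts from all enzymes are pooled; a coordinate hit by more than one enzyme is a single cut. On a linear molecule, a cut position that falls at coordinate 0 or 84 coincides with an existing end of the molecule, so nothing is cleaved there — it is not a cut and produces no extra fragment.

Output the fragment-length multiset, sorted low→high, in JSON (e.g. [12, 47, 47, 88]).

[2,4,5,5,11,12,12,14,19]

Per-enzyme occurrences:
  VbrIX TCAAA/1: at [18, 64] ⇒ [19, 65]
  UxaII TTTTGG/5: at [28, 55] ⇒ [33, 60]
  BxoIII CGTTT/1: at [1, 13, 36, 47] ⇒ [2, 14, 37, 48]

Pooled cuts: [2, 14, 19, 33, 37, 48, 60, 65]

Fragment lengths:
  [0,2): 2 bp
  [2,14): 12 bp
  [14,19): 5 bp
  [19,33): 14 bp
  [33,37): 4 bp
  [37,48): 11 bp
  [48,60): 12 bp
  [60,65): 5 bp
  [65,84): 19 bp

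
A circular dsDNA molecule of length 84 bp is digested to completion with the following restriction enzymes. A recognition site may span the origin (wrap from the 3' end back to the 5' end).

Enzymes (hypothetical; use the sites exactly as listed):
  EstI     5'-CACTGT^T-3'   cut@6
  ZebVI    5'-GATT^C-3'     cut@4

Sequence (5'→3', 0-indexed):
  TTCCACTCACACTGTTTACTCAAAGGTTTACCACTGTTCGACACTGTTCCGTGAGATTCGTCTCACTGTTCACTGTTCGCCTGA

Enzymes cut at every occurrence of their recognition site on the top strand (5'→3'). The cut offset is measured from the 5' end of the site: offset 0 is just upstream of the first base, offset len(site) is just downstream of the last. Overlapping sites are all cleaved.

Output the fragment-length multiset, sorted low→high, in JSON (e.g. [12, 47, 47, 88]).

Per-enzyme occurrences:
  EstI (CACTGTT, off=6): starts [9, 31, 41, 63, 70] → cuts [15, 37, 47, 69, 76]
  ZebVI (GATTC, off=4): starts [54, 82] → cuts [2, 58]

All cut coordinates (distinct, sorted): [2, 15, 37, 47, 58, 69, 76]

Fragment lengths:
  2→15: 13 bp
  15→37: 22 bp
  37→47: 10 bp
  47→58: 11 bp
  58→69: 11 bp
  69→76: 7 bp
  76→2 (wrap): 84-76+2 = 10 bp

[7,10,10,11,11,13,22]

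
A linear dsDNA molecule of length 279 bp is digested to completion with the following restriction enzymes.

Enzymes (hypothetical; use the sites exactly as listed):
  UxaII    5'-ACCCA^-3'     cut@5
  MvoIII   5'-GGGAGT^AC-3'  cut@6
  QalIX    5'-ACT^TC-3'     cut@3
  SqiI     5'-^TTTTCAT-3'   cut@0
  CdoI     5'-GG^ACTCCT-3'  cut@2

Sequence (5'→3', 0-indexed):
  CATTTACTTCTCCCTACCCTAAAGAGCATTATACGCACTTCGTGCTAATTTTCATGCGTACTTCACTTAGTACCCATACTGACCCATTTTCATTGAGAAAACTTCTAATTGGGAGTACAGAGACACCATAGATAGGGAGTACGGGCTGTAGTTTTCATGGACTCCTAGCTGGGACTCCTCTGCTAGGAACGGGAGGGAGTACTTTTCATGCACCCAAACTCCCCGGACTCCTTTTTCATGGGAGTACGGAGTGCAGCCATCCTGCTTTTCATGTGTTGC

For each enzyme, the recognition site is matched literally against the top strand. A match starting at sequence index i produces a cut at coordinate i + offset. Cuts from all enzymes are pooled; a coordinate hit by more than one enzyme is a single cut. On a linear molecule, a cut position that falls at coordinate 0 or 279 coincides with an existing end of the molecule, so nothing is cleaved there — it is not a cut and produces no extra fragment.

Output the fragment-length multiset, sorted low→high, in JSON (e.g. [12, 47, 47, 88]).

Scan for sites:
  UxaII (ACCCA, off=5): starts [71, 81, 211] → cuts [76, 86, 216]
  MvoIII (GGGAGTAC, off=6): starts [110, 134, 194, 239] → cuts [116, 140, 200, 245]
  QalIX (ACTTC, off=3): starts [5, 36, 59, 100] → cuts [8, 39, 62, 103]
  SqiI (TTTTCAT, off=0): starts [48, 86, 151, 202, 232, 265] → cuts [48, 86, 151, 202, 232, 265]
  CdoI (GGACTCCT, off=2): starts [158, 171, 224] → cuts [160, 173, 226]

Pooled cuts: [8, 39, 48, 62, 76, 86, 103, 116, 140, 151, 160, 173, 200, 202, 216, 226, 232, 245, 265]

Fragment lengths:
  [0,8): 8 bp
  [8,39): 31 bp
  [39,48): 9 bp
  [48,62): 14 bp
  [62,76): 14 bp
  [76,86): 10 bp
  [86,103): 17 bp
  [103,116): 13 bp
  [116,140): 24 bp
  [140,151): 11 bp
  [151,160): 9 bp
  [160,173): 13 bp
  [173,200): 27 bp
  [200,202): 2 bp
  [202,216): 14 bp
  [216,226): 10 bp
  [226,232): 6 bp
  [232,245): 13 bp
  [245,265): 20 bp
  [265,279): 14 bp

[2,6,8,9,9,10,10,11,13,13,13,14,14,14,14,17,20,24,27,31]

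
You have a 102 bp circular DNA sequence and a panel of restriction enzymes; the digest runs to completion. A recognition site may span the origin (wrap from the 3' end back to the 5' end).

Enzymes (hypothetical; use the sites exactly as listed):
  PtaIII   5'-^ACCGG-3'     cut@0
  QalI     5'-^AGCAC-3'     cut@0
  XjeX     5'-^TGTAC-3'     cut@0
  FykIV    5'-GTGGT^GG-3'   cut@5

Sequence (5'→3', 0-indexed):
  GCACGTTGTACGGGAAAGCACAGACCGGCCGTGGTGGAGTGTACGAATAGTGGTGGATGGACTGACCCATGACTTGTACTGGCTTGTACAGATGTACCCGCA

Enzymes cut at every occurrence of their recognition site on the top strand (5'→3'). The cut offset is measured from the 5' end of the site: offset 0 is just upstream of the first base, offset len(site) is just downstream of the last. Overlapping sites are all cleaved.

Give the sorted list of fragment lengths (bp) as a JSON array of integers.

Scan for sites:
  PtaIII ACCGG/0: at [23] ⇒ [23]
  QalI AGCAC/0: at [16, 101] ⇒ [16, 101]
  XjeX TGTAC/0: at [6, 39, 74, 84, 92] ⇒ [6, 39, 74, 84, 92]
  FykIV GTGGTGG/5: at [30, 49] ⇒ [35, 54]

All cut coordinates (distinct, sorted): [6, 16, 23, 35, 39, 54, 74, 84, 92, 101]

Fragment lengths:
  6→16: 10 bp
  16→23: 7 bp
  23→35: 12 bp
  35→39: 4 bp
  39→54: 15 bp
  54→74: 20 bp
  74→84: 10 bp
  84→92: 8 bp
  92→101: 9 bp
  101→6 (wrap): 102-101+6 = 7 bp

[4,7,7,8,9,10,10,12,15,20]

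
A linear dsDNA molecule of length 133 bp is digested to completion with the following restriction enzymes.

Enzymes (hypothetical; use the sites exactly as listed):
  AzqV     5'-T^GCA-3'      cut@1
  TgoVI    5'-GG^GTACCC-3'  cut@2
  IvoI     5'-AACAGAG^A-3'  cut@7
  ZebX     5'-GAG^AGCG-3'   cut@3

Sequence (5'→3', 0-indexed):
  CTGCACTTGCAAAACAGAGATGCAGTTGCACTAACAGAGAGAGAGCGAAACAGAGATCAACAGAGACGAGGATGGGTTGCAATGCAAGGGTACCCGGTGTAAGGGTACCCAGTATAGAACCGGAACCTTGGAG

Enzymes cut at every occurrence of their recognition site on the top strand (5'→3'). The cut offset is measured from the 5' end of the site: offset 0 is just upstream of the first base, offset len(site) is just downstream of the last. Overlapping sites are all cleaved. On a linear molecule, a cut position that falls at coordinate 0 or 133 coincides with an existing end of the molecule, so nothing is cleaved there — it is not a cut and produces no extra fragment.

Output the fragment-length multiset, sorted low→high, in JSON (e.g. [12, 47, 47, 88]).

[2,2,4,5,6,6,6,10,11,12,12,13,15,29]

Per-enzyme occurrences:
  AzqV (TGCA, off=1): starts [1, 7, 20, 26, 77, 82] → cuts [2, 8, 21, 27, 78, 83]
  TgoVI (GGGTACCC, off=2): starts [87, 102] → cuts [89, 104]
  IvoI (AACAGAGA, off=7): starts [12, 32, 48, 58] → cuts [19, 39, 55, 65]
  ZebX (GAGAGCG, off=3): starts [40] → cuts [43]

All cut coordinates (distinct, sorted): [2, 8, 19, 21, 27, 39, 43, 55, 65, 78, 83, 89, 104]

Fragments:
  [0,2): 2 bp
  [2,8): 6 bp
  [8,19): 11 bp
  [19,21): 2 bp
  [21,27): 6 bp
  [27,39): 12 bp
  [39,43): 4 bp
  [43,55): 12 bp
  [55,65): 10 bp
  [65,78): 13 bp
  [78,83): 5 bp
  [83,89): 6 bp
  [89,104): 15 bp
  [104,133): 29 bp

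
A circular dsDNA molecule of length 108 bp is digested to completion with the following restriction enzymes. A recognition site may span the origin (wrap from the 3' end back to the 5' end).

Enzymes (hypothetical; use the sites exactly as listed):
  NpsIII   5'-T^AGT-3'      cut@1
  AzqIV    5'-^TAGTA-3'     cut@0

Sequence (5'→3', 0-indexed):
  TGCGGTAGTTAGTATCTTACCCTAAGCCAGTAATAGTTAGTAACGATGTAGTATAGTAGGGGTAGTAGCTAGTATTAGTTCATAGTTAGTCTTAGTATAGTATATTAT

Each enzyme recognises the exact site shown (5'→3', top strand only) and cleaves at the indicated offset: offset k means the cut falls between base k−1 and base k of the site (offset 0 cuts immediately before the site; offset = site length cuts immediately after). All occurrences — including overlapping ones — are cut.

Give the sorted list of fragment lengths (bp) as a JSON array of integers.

Per-enzyme occurrences:
  NpsIII TAGT/1: at [5, 9, 33, 37, 48, 53, 62, 69, 75, 82, 86, 92, 97] ⇒ [6, 10, 34, 38, 49, 54, 63, 70, 76, 83, 87, 93, 98]
  AzqIV TAGTA/0: at [9, 37, 48, 53, 62, 69, 92, 97] ⇒ [9, 37, 48, 53, 62, 69, 92, 97]

All cut coordinates (distinct, sorted): [6, 9, 10, 34, 37, 38, 48, 49, 53, 54, 62, 63, 69, 70, 76, 83, 87, 92, 93, 97, 98]

Fragments:
  6→9: 3 bp
  9→10: 1 bp
  10→34: 24 bp
  34→37: 3 bp
  37→38: 1 bp
  38→48: 10 bp
  48→49: 1 bp
  49→53: 4 bp
  53→54: 1 bp
  54→62: 8 bp
  62→63: 1 bp
  63→69: 6 bp
  69→70: 1 bp
  70→76: 6 bp
  76→83: 7 bp
  83→87: 4 bp
  87→92: 5 bp
  92→93: 1 bp
  93→97: 4 bp
  97→98: 1 bp
  98→6 (wrap): 108-98+6 = 16 bp

[1,1,1,1,1,1,1,1,3,3,4,4,4,5,6,6,7,8,10,16,24]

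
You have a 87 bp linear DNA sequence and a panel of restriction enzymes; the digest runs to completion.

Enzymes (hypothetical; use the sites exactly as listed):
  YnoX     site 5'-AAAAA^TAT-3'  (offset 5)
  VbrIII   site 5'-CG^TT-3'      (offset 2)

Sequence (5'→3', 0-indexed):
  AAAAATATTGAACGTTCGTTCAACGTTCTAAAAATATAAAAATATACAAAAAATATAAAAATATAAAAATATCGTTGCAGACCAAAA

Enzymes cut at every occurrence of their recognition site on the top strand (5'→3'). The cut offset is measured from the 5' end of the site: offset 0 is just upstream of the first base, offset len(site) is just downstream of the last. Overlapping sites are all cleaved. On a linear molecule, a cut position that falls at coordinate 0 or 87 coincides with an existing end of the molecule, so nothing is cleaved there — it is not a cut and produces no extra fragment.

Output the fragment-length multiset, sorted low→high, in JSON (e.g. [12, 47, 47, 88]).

[4,5,5,7,8,8,8,9,9,11,13]

Site scan:
  YnoX AAAAATAT/5: at [0, 29, 37, 48, 56, 64] ⇒ [5, 34, 42, 53, 61, 69]
  VbrIII CGTT/2: at [12, 16, 23, 72] ⇒ [14, 18, 25, 74]

Pooled cuts: [5, 14, 18, 25, 34, 42, 53, 61, 69, 74]

Fragment lengths:
  [0,5): 5 bp
  [5,14): 9 bp
  [14,18): 4 bp
  [18,25): 7 bp
  [25,34): 9 bp
  [34,42): 8 bp
  [42,53): 11 bp
  [53,61): 8 bp
  [61,69): 8 bp
  [69,74): 5 bp
  [74,87): 13 bp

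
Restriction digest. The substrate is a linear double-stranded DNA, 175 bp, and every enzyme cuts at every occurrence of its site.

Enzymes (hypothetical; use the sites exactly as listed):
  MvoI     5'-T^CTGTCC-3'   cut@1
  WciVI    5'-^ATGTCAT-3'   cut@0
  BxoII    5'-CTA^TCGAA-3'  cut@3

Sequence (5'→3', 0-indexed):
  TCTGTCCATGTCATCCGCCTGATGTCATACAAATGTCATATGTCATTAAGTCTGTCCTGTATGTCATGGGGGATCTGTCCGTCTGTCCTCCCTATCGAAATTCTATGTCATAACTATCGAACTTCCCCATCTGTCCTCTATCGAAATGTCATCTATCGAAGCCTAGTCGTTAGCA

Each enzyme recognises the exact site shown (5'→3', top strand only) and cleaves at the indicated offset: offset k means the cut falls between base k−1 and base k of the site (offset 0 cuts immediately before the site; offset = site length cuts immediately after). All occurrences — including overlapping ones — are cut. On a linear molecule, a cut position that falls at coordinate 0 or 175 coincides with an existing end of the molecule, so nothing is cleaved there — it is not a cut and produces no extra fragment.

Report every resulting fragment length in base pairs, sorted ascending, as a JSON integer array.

Per-enzyme occurrences:
  MvoI TCTGTCC/1: at [0, 50, 73, 81, 129] ⇒ [1, 51, 74, 82, 130]
  WciVI ATGTCAT/0: at [7, 21, 32, 39, 60, 104, 145] ⇒ [7, 21, 32, 39, 60, 104, 145]
  BxoII CTATCGAA/3: at [91, 113, 137, 152] ⇒ [94, 116, 140, 155]

Pooled cuts: [1, 7, 21, 32, 39, 51, 60, 74, 82, 94, 104, 116, 130, 140, 145, 155]

Fragments:
  [0,1): 1 bp
  [1,7): 6 bp
  [7,21): 14 bp
  [21,32): 11 bp
  [32,39): 7 bp
  [39,51): 12 bp
  [51,60): 9 bp
  [60,74): 14 bp
  [74,82): 8 bp
  [82,94): 12 bp
  [94,104): 10 bp
  [104,116): 12 bp
  [116,130): 14 bp
  [130,140): 10 bp
  [140,145): 5 bp
  [145,155): 10 bp
  [155,175): 20 bp

[1,5,6,7,8,9,10,10,10,11,12,12,12,14,14,14,20]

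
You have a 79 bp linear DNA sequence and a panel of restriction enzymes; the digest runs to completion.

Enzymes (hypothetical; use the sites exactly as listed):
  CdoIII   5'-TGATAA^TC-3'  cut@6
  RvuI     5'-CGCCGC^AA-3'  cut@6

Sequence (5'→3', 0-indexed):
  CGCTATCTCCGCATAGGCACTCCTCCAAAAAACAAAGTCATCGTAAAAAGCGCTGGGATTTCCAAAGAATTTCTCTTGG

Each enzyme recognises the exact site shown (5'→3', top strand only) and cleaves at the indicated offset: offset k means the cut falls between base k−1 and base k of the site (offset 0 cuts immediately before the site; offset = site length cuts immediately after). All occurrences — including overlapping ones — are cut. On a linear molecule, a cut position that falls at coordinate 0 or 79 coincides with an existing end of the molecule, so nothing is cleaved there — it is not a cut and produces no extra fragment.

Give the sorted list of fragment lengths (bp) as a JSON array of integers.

[79]

Site scan:
  CdoIII (TGATAATC, off=6): no sites
  RvuI (CGCCGCAA, off=6): no sites

All cut coordinates (distinct, sorted): ∅

Fragment lengths:
  no cuts → one linear fragment of 79 bp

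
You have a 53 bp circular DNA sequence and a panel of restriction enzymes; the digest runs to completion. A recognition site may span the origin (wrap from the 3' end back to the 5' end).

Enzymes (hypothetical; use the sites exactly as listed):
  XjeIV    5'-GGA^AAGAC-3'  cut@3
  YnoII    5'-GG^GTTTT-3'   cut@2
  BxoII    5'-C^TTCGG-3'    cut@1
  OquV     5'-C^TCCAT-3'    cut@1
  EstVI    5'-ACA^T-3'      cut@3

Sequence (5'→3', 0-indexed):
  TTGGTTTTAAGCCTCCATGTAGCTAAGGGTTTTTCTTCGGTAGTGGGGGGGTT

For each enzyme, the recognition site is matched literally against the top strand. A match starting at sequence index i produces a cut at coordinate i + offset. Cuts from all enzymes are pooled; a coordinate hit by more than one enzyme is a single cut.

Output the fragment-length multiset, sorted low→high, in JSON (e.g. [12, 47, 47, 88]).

[7,15,15,16]

Site scan:
  XjeIV (GGAAAGAC, off=3): no sites
  YnoII (GGGTTTT, off=2): starts [26, 48] → cuts [28, 50]
  BxoII (CTTCGG, off=1): starts [34] → cuts [35]
  OquV (CTCCAT, off=1): starts [12] → cuts [13]
  EstVI (ACAT, off=3): no sites

All cut coordinates (distinct, sorted): [13, 28, 35, 50]

Fragment lengths:
  13→28: 15 bp
  28→35: 7 bp
  35→50: 15 bp
  50→13 (wrap): 53-50+13 = 16 bp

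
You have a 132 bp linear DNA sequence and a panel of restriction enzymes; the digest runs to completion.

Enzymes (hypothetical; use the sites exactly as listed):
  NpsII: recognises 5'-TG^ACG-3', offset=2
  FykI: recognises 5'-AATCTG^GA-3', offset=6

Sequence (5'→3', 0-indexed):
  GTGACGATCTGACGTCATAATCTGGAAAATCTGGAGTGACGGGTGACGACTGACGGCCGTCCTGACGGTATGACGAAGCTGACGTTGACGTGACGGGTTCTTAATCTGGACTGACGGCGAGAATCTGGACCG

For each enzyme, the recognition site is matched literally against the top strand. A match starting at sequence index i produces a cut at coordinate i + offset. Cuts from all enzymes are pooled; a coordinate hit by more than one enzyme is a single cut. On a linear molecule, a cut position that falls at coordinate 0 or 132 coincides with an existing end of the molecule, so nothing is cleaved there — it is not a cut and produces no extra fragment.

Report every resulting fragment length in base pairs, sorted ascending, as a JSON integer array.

Scan for sites:
  NpsII TGACG/2: at [1, 9, 36, 43, 50, 62, 70, 79, 85, 90, 111] ⇒ [3, 11, 38, 45, 52, 64, 72, 81, 87, 92, 113]
  FykI AATCTGGA/6: at [18, 27, 102, 121] ⇒ [24, 33, 108, 127]

Pooled cuts: [3, 11, 24, 33, 38, 45, 52, 64, 72, 81, 87, 92, 108, 113, 127]

Fragments:
  [0,3): 3 bp
  [3,11): 8 bp
  [11,24): 13 bp
  [24,33): 9 bp
  [33,38): 5 bp
  [38,45): 7 bp
  [45,52): 7 bp
  [52,64): 12 bp
  [64,72): 8 bp
  [72,81): 9 bp
  [81,87): 6 bp
  [87,92): 5 bp
  [92,108): 16 bp
  [108,113): 5 bp
  [113,127): 14 bp
  [127,132): 5 bp

[3,5,5,5,5,6,7,7,8,8,9,9,12,13,14,16]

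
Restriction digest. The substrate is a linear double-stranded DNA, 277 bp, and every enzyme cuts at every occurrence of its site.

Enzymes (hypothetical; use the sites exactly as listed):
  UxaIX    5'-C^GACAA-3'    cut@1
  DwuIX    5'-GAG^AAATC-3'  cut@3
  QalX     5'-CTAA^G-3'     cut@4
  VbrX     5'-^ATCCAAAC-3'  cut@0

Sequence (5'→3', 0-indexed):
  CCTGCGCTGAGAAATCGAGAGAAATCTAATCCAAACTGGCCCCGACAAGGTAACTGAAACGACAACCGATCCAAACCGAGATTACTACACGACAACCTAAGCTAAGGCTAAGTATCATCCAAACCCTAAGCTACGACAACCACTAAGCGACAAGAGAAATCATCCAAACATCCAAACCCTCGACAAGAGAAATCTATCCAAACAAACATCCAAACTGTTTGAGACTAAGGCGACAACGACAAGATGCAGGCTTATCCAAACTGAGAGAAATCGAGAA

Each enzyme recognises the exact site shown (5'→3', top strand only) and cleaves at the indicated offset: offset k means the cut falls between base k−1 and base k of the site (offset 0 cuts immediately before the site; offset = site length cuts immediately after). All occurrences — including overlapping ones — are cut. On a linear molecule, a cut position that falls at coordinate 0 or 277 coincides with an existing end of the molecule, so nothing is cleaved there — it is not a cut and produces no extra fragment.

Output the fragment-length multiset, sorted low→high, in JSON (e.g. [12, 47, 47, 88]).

[2,3,5,5,5,5,6,6,6,7,8,8,8,8,10,10,10,11,12,12,12,13,14,15,16,17,21,22]

Site scan:
  UxaIX CGACAA/1: at [42, 59, 89, 133, 147, 180, 230, 236] ⇒ [43, 60, 90, 134, 148, 181, 231, 237]
  DwuIX GAGAAATC/3: at [8, 18, 153, 186, 264] ⇒ [11, 21, 156, 189, 267]
  QalX CTAAG/4: at [96, 101, 107, 125, 142, 224] ⇒ [100, 105, 111, 129, 146, 228]
  VbrX ATCCAAAC/0: at [28, 68, 116, 161, 169, 195, 207, 253] ⇒ [28, 68, 116, 161, 169, 195, 207, 253]

Pooled cuts: [11, 21, 28, 43, 60, 68, 90, 100, 105, 111, 116, 129, 134, 146, 148, 156, 161, 169, 181, 189, 195, 207, 228, 231, 237, 253, 267]

Fragments:
  [0,11): 11 bp
  [11,21): 10 bp
  [21,28): 7 bp
  [28,43): 15 bp
  [43,60): 17 bp
  [60,68): 8 bp
  [68,90): 22 bp
  [90,100): 10 bp
  [100,105): 5 bp
  [105,111): 6 bp
  [111,116): 5 bp
  [116,129): 13 bp
  [129,134): 5 bp
  [134,146): 12 bp
  [146,148): 2 bp
  [148,156): 8 bp
  [156,161): 5 bp
  [161,169): 8 bp
  [169,181): 12 bp
  [181,189): 8 bp
  [189,195): 6 bp
  [195,207): 12 bp
  [207,228): 21 bp
  [228,231): 3 bp
  [231,237): 6 bp
  [237,253): 16 bp
  [253,267): 14 bp
  [267,277): 10 bp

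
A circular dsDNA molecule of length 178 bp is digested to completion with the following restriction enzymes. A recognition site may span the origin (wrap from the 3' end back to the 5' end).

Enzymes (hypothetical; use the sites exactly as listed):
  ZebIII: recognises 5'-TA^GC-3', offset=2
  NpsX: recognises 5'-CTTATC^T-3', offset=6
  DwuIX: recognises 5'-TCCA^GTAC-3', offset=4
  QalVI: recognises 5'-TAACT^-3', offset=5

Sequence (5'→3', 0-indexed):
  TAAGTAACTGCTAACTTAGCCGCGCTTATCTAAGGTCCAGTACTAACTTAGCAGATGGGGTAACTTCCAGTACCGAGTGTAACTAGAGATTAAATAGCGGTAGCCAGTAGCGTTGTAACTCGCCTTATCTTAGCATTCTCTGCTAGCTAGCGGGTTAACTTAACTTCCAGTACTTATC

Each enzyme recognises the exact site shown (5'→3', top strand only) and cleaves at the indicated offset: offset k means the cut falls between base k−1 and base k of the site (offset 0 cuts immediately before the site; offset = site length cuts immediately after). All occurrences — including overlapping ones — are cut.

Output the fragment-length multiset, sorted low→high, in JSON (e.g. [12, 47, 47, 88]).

Scan for sites:
  ZebIII TAGC/2: at [16, 48, 94, 100, 107, 130, 143, 147] ⇒ [18, 50, 96, 102, 109, 132, 145, 149]
  NpsX CTTATCT/6: at [24, 123, 172] ⇒ [0, 30, 129]
  DwuIX TCCAGTAC/4: at [35, 65, 165] ⇒ [39, 69, 169]
  QalVI TAACT/5: at [4, 11, 43, 60, 79, 115, 155, 160] ⇒ [9, 16, 48, 65, 84, 120, 160, 165]

Pooled cuts: [0, 9, 16, 18, 30, 39, 48, 50, 65, 69, 84, 96, 102, 109, 120, 129, 132, 145, 149, 160, 165, 169]

Fragments:
  0→9: 9 bp
  9→16: 7 bp
  16→18: 2 bp
  18→30: 12 bp
  30→39: 9 bp
  39→48: 9 bp
  48→50: 2 bp
  50→65: 15 bp
  65→69: 4 bp
  69→84: 15 bp
  84→96: 12 bp
  96→102: 6 bp
  102→109: 7 bp
  109→120: 11 bp
  120→129: 9 bp
  129→132: 3 bp
  132→145: 13 bp
  145→149: 4 bp
  149→160: 11 bp
  160→165: 5 bp
  165→169: 4 bp
  169→0 (wrap): 178-169+0 = 9 bp

[2,2,3,4,4,4,5,6,7,7,9,9,9,9,9,11,11,12,12,13,15,15]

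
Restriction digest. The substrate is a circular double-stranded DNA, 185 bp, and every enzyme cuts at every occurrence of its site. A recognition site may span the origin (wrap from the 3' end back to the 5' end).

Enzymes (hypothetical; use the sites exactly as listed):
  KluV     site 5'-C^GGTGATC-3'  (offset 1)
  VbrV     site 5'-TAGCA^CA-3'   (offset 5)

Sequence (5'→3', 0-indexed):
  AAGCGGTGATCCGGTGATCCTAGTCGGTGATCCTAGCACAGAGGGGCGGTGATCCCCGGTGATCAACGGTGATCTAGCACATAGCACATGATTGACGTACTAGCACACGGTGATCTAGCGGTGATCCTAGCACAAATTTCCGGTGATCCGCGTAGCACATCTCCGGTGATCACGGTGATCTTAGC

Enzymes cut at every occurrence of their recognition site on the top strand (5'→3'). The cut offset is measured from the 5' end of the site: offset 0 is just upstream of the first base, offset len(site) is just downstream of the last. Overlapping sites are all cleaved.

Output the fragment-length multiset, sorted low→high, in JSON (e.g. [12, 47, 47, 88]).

Scan for sites:
  KluV (CGGTGATC, off=1): starts [3, 11, 24, 46, 56, 66, 107, 118, 140, 163, 172] → cuts [4, 12, 25, 47, 57, 67, 108, 119, 141, 164, 173]
  VbrV (TAGCACA, off=5): starts [33, 74, 81, 100, 127, 152] → cuts [38, 79, 86, 105, 132, 157]

Pooled cuts: [4, 12, 25, 38, 47, 57, 67, 79, 86, 105, 108, 119, 132, 141, 157, 164, 173]

Fragments:
  4→12: 8 bp
  12→25: 13 bp
  25→38: 13 bp
  38→47: 9 bp
  47→57: 10 bp
  57→67: 10 bp
  67→79: 12 bp
  79→86: 7 bp
  86→105: 19 bp
  105→108: 3 bp
  108→119: 11 bp
  119→132: 13 bp
  132→141: 9 bp
  141→157: 16 bp
  157→164: 7 bp
  164→173: 9 bp
  173→4 (wrap): 185-173+4 = 16 bp

[3,7,7,8,9,9,9,10,10,11,12,13,13,13,16,16,19]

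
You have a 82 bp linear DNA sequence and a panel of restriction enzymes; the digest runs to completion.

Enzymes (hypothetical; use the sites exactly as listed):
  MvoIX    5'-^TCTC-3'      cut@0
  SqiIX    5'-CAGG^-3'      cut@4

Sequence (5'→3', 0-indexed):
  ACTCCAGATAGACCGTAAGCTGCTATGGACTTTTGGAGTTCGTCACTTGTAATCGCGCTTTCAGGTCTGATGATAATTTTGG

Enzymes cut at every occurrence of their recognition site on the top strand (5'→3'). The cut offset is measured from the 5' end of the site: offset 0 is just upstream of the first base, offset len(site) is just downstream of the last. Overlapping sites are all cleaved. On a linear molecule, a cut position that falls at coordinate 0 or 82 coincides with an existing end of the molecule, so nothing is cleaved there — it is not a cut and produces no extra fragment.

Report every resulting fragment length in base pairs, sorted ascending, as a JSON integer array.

Site scan:
  MvoIX (TCTC, off=0): no sites
  SqiIX CAGG/4: at [61] ⇒ [65]

All cut coordinates (distinct, sorted): [65]

Fragment lengths:
  [0,65): 65 bp
  [65,82): 17 bp

[17,65]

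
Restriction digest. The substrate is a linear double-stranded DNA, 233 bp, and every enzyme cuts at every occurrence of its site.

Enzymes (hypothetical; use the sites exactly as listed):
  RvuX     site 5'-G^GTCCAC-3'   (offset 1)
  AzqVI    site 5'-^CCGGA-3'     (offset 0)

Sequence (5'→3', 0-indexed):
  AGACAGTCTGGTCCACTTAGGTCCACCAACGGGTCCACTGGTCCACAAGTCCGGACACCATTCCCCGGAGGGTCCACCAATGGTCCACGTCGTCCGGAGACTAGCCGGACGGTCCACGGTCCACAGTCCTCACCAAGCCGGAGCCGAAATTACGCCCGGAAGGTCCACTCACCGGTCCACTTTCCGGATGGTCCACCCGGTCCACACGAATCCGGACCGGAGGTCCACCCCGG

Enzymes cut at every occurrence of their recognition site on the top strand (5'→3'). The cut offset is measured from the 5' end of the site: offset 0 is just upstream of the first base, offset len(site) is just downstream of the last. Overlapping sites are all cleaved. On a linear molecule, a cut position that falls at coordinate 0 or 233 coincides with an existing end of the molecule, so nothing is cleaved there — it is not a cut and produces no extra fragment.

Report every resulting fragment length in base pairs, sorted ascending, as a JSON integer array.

Site scan:
  RvuX (GGTCCAC, off=1): starts [9, 19, 31, 39, 70, 81, 110, 117, 161, 173, 189, 198, 221] → cuts [10, 20, 32, 40, 71, 82, 111, 118, 162, 174, 190, 199, 222]
  AzqVI (CCGGA, off=0): starts [50, 64, 93, 104, 137, 155, 183, 211, 216] → cuts [50, 64, 93, 104, 137, 155, 183, 211, 216]

All cut coordinates (distinct, sorted): [10, 20, 32, 40, 50, 64, 71, 82, 93, 104, 111, 118, 137, 155, 162, 174, 183, 190, 199, 211, 216, 222]

Fragments:
  [0,10): 10 bp
  [10,20): 10 bp
  [20,32): 12 bp
  [32,40): 8 bp
  [40,50): 10 bp
  [50,64): 14 bp
  [64,71): 7 bp
  [71,82): 11 bp
  [82,93): 11 bp
  [93,104): 11 bp
  [104,111): 7 bp
  [111,118): 7 bp
  [118,137): 19 bp
  [137,155): 18 bp
  [155,162): 7 bp
  [162,174): 12 bp
  [174,183): 9 bp
  [183,190): 7 bp
  [190,199): 9 bp
  [199,211): 12 bp
  [211,216): 5 bp
  [216,222): 6 bp
  [222,233): 11 bp

[5,6,7,7,7,7,7,8,9,9,10,10,10,11,11,11,11,12,12,12,14,18,19]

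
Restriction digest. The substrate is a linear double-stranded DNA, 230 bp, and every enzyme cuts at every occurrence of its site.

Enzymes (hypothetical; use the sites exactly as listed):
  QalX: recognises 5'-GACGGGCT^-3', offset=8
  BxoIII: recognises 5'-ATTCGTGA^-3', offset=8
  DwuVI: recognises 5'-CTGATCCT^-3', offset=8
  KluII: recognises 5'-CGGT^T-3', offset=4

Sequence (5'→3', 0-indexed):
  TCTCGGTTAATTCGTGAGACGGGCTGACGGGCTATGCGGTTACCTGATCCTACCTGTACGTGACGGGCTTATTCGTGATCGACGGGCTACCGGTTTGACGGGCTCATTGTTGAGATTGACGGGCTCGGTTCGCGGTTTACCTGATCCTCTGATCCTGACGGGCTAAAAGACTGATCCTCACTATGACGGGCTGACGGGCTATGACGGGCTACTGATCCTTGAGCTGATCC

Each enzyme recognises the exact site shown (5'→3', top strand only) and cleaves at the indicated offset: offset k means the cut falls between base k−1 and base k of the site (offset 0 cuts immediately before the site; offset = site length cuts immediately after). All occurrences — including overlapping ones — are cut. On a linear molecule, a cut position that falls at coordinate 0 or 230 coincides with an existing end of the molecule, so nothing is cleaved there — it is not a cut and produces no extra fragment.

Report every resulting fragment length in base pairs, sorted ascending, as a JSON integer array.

Per-enzyme occurrences:
  QalX (GACGGGCT, off=8): starts [17, 25, 61, 80, 96, 117, 156, 184, 192, 202] → cuts [25, 33, 69, 88, 104, 125, 164, 192, 200, 210]
  BxoIII (ATTCGTGA, off=8): starts [9, 70] → cuts [17, 78]
  DwuVI (CTGATCCT, off=8): starts [43, 140, 148, 170, 211] → cuts [51, 148, 156, 178, 219]
  KluII (CGGTT, off=4): starts [3, 36, 90, 125, 132] → cuts [7, 40, 94, 129, 136]

All cut coordinates (distinct, sorted): [7, 17, 25, 33, 40, 51, 69, 78, 88, 94, 104, 125, 129, 136, 148, 156, 164, 178, 192, 200, 210, 219]

Fragments:
  [0,7): 7 bp
  [7,17): 10 bp
  [17,25): 8 bp
  [25,33): 8 bp
  [33,40): 7 bp
  [40,51): 11 bp
  [51,69): 18 bp
  [69,78): 9 bp
  [78,88): 10 bp
  [88,94): 6 bp
  [94,104): 10 bp
  [104,125): 21 bp
  [125,129): 4 bp
  [129,136): 7 bp
  [136,148): 12 bp
  [148,156): 8 bp
  [156,164): 8 bp
  [164,178): 14 bp
  [178,192): 14 bp
  [192,200): 8 bp
  [200,210): 10 bp
  [210,219): 9 bp
  [219,230): 11 bp

[4,6,7,7,7,8,8,8,8,8,9,9,10,10,10,10,11,11,12,14,14,18,21]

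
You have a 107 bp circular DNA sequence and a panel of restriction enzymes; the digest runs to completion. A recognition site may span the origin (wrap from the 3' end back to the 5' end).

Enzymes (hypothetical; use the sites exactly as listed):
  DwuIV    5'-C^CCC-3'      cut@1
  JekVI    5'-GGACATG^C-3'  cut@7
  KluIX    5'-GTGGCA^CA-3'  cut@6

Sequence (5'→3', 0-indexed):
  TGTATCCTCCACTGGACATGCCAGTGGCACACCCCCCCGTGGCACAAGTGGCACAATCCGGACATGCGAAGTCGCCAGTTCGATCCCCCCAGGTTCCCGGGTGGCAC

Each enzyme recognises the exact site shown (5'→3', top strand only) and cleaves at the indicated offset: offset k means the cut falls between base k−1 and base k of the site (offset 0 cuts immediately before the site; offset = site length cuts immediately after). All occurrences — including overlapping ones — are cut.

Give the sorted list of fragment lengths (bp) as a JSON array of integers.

Site scan:
  DwuIV (CCCC, off=1): starts [31, 32, 33, 34, 84, 85, 86] → cuts [32, 33, 34, 35, 85, 86, 87]
  JekVI (GGACATGC, off=7): starts [13, 59] → cuts [20, 66]
  KluIX (GTGGCACA, off=6): starts [23, 38, 47] → cuts [29, 44, 53]

Pooled cuts: [20, 29, 32, 33, 34, 35, 44, 53, 66, 85, 86, 87]

Fragments:
  20→29: 9 bp
  29→32: 3 bp
  32→33: 1 bp
  33→34: 1 bp
  34→35: 1 bp
  35→44: 9 bp
  44→53: 9 bp
  53→66: 13 bp
  66→85: 19 bp
  85→86: 1 bp
  86→87: 1 bp
  87→20 (wrap): 107-87+20 = 40 bp

[1,1,1,1,1,3,9,9,9,13,19,40]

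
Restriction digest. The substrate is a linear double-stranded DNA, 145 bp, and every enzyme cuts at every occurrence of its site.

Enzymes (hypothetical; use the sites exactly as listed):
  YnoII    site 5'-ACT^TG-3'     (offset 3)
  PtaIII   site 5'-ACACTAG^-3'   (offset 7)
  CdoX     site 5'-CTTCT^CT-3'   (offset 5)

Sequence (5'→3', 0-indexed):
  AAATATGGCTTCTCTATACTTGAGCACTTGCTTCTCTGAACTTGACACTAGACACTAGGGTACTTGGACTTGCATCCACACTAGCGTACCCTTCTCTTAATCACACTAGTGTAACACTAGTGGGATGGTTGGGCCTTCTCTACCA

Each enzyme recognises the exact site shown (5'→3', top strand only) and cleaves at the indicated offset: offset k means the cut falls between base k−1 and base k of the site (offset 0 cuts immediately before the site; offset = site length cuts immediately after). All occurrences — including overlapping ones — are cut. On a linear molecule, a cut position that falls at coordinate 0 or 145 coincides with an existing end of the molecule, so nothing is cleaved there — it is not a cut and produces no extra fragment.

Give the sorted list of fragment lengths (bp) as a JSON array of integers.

[6,6,6,7,7,7,7,8,9,11,11,13,14,14,19]

Per-enzyme occurrences:
  YnoII ACTTG/3: at [17, 25, 39, 61, 67] ⇒ [20, 28, 42, 64, 70]
  PtaIII ACACTAG/7: at [44, 51, 77, 102, 113] ⇒ [51, 58, 84, 109, 120]
  CdoX CTTCTCT/5: at [8, 30, 90, 134] ⇒ [13, 35, 95, 139]

All cut coordinates (distinct, sorted): [13, 20, 28, 35, 42, 51, 58, 64, 70, 84, 95, 109, 120, 139]

Fragments:
  [0,13): 13 bp
  [13,20): 7 bp
  [20,28): 8 bp
  [28,35): 7 bp
  [35,42): 7 bp
  [42,51): 9 bp
  [51,58): 7 bp
  [58,64): 6 bp
  [64,70): 6 bp
  [70,84): 14 bp
  [84,95): 11 bp
  [95,109): 14 bp
  [109,120): 11 bp
  [120,139): 19 bp
  [139,145): 6 bp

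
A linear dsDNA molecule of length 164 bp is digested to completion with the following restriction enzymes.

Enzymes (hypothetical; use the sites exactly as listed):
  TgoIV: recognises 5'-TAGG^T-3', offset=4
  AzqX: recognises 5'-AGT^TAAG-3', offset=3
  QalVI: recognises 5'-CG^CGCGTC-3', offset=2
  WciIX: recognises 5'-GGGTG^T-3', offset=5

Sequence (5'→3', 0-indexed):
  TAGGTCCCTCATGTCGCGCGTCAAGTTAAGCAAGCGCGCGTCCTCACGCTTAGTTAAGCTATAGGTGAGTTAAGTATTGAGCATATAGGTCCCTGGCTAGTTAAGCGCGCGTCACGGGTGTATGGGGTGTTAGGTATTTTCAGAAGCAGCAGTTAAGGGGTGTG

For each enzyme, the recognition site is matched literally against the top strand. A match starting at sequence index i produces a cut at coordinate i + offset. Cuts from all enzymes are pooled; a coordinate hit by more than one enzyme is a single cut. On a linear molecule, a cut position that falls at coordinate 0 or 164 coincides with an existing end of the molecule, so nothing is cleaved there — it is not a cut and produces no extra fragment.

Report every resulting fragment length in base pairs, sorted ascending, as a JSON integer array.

[2,4,5,5,6,9,9,10,10,11,12,12,13,18,19,19]

Scan for sites:
  TgoIV (TAGGT, off=4): starts [0, 61, 85, 130] → cuts [4, 65, 89, 134]
  AzqX (AGTTAAG, off=3): starts [23, 51, 67, 98, 150] → cuts [26, 54, 70, 101, 153]
  QalVI (CGCGCGTC, off=2): starts [14, 34, 105] → cuts [16, 36, 107]
  WciIX (GGGTGT, off=5): starts [115, 124, 157] → cuts [120, 129, 162]

All cut coordinates (distinct, sorted): [4, 16, 26, 36, 54, 65, 70, 89, 101, 107, 120, 129, 134, 153, 162]

Fragments:
  [0,4): 4 bp
  [4,16): 12 bp
  [16,26): 10 bp
  [26,36): 10 bp
  [36,54): 18 bp
  [54,65): 11 bp
  [65,70): 5 bp
  [70,89): 19 bp
  [89,101): 12 bp
  [101,107): 6 bp
  [107,120): 13 bp
  [120,129): 9 bp
  [129,134): 5 bp
  [134,153): 19 bp
  [153,162): 9 bp
  [162,164): 2 bp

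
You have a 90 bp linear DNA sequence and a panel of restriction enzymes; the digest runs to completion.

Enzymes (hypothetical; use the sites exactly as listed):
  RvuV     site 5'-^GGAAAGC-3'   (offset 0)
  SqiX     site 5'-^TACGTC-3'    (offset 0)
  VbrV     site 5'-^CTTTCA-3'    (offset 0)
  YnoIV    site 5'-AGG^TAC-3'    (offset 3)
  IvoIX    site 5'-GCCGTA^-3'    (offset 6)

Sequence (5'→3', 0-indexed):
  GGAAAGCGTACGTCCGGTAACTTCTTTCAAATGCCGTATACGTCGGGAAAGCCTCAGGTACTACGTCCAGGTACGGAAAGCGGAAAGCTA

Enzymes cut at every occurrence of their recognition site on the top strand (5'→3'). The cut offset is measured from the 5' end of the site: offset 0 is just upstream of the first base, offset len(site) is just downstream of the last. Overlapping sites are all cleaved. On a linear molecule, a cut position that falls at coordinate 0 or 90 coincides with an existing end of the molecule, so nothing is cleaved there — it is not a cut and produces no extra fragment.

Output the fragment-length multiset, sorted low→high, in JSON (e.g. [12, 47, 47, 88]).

Per-enzyme occurrences:
  RvuV GGAAAGC/0: at [0, 45, 74, 81] ⇒ [45, 74, 81] (position 0 is a terminus of the linear molecule — no cut)
  SqiX TACGTC/0: at [8, 38, 61] ⇒ [8, 38, 61]
  VbrV CTTTCA/0: at [23] ⇒ [23]
  YnoIV AGGTAC/3: at [55, 68] ⇒ [58, 71]
  IvoIX GCCGTA/6: at [32] ⇒ [38]

All cut coordinates (distinct, sorted): [8, 23, 38, 45, 58, 61, 71, 74, 81]

Fragments:
  [0,8): 8 bp
  [8,23): 15 bp
  [23,38): 15 bp
  [38,45): 7 bp
  [45,58): 13 bp
  [58,61): 3 bp
  [61,71): 10 bp
  [71,74): 3 bp
  [74,81): 7 bp
  [81,90): 9 bp

[3,3,7,7,8,9,10,13,15,15]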